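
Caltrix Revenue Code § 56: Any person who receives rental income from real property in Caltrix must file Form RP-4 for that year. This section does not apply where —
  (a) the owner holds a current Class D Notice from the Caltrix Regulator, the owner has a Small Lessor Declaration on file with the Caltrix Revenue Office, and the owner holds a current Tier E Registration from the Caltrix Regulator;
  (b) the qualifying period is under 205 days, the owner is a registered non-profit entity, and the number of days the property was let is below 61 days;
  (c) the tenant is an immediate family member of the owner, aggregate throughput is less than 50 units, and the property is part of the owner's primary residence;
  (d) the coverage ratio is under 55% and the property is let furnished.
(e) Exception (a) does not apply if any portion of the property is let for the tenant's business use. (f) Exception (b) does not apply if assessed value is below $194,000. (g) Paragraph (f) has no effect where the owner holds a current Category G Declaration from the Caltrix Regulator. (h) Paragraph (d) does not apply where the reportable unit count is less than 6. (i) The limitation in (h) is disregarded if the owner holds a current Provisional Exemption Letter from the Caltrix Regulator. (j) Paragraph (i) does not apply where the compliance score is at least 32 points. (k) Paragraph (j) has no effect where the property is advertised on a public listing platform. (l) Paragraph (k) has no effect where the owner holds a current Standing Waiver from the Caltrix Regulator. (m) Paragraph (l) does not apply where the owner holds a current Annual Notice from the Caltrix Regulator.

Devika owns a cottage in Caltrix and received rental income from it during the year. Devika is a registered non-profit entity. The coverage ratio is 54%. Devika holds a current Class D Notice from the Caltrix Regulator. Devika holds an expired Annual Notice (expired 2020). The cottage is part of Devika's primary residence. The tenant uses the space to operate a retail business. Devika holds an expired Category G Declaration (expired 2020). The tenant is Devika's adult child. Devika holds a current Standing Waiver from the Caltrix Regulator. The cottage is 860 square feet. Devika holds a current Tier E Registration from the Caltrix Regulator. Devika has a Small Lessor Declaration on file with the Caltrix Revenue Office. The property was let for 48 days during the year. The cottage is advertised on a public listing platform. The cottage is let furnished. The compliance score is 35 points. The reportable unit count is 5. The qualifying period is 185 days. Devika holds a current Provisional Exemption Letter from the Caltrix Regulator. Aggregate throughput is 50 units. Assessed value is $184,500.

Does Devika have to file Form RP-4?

Yes — Devika must file Form RP-4.

Exception (a)'s conditions are all satisfied: a current Class D Notice is held; a Small Lessor Declaration is on file; a current Tier E Registration is held. Turning to paragraph (e): (e) operates — the space is let for business use. (a) is therefore removed.
Exception (b): the qualifying period is 185 days, under the 205 days limit; Devika is a registered non-profit; the number of days the property was let is 48 days, below the 61 days limit — every condition holds. But: (f) operates against (b): assessed value is $184,500, below the $194,000 limit. (g), which would lift (f), does not operate here — no current Category G Declaration is held. Exception (b) does not apply.
Exception (c) requires that aggregate throughput is less than 50 units; but aggregate throughput is 50 units, not less than 50 units, so (c) is unavailable.
Exception (d) is satisfied on its face — the coverage ratio is 54%, under the 55% limit; the property is let furnished. Turning to paragraphs (h)–(m): (h) operates against (d): the reportable unit count is 5, less than the 6 limit. (i) operates (a current Provisional Exemption Letter is held), but is set aside by (j): (j) operates — the compliance score is 35 points, meeting the 32 points threshold. (k) is triggered (the property is publicly advertised), but is itself disapplied by (l): (l) is triggered — a current Standing Waiver is held. (m), which would lift (l), is not engaged — no current Annual Notice is held. Exception (d) does not apply.
No exception applies. The general rule governs.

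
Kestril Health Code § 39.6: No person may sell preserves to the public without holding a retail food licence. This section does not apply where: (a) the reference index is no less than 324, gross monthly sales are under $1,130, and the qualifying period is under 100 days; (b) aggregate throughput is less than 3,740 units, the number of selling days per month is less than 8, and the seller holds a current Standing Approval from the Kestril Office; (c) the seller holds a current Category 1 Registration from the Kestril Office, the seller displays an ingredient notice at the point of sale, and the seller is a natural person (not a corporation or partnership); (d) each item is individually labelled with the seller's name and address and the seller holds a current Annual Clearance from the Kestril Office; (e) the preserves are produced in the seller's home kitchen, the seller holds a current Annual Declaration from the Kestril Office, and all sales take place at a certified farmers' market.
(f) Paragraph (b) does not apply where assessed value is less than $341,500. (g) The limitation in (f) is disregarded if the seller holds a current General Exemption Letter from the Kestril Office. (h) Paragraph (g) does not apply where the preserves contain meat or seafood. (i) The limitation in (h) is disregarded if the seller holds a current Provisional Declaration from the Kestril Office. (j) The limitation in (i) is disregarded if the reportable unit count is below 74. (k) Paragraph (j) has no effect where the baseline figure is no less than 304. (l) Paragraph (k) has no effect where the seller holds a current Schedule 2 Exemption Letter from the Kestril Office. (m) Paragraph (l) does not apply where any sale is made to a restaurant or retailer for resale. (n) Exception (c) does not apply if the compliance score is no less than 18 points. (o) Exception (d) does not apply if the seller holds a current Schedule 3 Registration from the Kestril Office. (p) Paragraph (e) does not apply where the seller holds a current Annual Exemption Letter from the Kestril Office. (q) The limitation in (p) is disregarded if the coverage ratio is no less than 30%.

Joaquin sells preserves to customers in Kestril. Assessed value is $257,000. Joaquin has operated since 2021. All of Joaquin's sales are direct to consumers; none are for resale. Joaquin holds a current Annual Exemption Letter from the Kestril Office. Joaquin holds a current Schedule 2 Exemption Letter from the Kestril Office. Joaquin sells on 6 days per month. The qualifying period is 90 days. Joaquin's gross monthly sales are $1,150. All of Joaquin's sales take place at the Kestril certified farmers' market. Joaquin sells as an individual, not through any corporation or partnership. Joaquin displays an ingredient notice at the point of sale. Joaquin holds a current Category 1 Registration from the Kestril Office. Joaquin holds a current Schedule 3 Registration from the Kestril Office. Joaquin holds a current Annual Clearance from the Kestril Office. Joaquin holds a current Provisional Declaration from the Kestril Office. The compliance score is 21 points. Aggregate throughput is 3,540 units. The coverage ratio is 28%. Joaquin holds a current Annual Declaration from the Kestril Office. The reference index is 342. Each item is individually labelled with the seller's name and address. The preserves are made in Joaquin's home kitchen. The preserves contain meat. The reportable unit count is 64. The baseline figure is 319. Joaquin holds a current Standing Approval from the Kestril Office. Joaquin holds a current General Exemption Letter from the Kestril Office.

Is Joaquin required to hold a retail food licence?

Exception (a) fails — gross monthly sales are $1,150, not under $1,130.
Exception (b)'s conditions are all satisfied: aggregate throughput is 3,540 units, less than the 3,740 units limit; the number of selling days per month is 6, less than the 8 limit; a current Standing Approval is held. However, paragraphs (f)–(m) must be considered: (f) operates against (b): assessed value is $257,000, less than the $341,500 limit. (g) would limit (f) — a current General Exemption Letter is held — but (h) sets (g) aside: (h) is triggered — the preserves contain meat. (i) is engaged (a current Provisional Declaration is held), but is set aside by (j): (j) operates against (i): the reportable unit count is 64, below the 74 limit. (k) would limit (j) — the baseline figure is 319, meeting the 304 threshold — but (l) sets (k) aside: (l) operates against (k): a current Schedule 2 Exemption Letter is held. (m) is not engaged (no sales are for resale), so (l) stands. (b) is therefore removed.
Exception (c): a current Category 1 Registration is held; an ingredient notice is displayed; the seller is a natural person — every condition holds. But: (n) operates against (c): the compliance score is 21 points, meeting the 18 points threshold. Exception (c) does not apply.
All of (d)'s requirements are met (items are individually labelled; a current Annual Clearance is held). But: (o) applies — a current Schedule 3 Registration is held. So (d) is unavailable.
All of (e)'s requirements are met (the preserves are home-kitchen produced; a current Annual Declaration is held; all sales are at a certified farmers' market). But: (p) operates — a current Annual Exemption Letter is held. (q), which would lift (p), is inapplicable — the coverage ratio is 28%, short of 30%. (e) is therefore removed.
Every exception is unavailable, so the rule governs.

Yes — Joaquin must hold a retail food licence.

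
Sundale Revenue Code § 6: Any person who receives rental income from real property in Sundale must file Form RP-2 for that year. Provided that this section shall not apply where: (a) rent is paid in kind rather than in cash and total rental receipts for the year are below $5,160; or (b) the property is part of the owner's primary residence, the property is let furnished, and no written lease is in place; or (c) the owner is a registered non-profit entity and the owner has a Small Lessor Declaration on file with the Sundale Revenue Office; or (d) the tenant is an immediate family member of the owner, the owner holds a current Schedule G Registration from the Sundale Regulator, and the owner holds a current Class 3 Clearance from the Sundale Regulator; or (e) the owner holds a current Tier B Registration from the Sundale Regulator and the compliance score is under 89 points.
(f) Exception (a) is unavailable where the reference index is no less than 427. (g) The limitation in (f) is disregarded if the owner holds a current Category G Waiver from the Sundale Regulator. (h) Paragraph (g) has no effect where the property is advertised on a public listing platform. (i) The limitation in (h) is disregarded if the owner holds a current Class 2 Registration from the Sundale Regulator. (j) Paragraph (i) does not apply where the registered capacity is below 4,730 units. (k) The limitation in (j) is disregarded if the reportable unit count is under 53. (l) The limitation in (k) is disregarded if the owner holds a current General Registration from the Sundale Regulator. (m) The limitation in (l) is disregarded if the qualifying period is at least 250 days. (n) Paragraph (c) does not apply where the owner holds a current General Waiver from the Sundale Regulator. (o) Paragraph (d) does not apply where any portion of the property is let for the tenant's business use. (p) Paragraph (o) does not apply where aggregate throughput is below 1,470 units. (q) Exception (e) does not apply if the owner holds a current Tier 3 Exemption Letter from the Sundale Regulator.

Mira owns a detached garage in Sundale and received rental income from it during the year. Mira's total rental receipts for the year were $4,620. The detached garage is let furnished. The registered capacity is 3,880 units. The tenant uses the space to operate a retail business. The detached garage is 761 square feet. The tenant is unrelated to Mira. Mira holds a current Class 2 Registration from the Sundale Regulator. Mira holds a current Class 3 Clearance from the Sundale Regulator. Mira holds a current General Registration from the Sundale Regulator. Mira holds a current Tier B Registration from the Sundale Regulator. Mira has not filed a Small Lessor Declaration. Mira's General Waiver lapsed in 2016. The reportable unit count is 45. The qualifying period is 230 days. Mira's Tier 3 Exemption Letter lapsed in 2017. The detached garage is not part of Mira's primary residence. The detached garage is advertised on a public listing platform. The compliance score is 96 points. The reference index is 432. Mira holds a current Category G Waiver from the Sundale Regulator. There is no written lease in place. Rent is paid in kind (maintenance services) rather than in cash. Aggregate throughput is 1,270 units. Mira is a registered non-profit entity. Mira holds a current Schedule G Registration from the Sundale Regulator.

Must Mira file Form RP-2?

Yes — Mira must file Form RP-2.

All of (a)'s requirements are met (rent is paid in kind; total rental receipts for the year are $4,620, below the $5,160 limit). Turning to paragraphs (f)–(m): (f) operates against (a): the reference index is 432, meeting the 427 threshold. (g) would limit (f) — a current Category G Waiver is held — but (h) sets (g) aside: (h) applies — the property is publicly advertised. (i) is triggered (a current Class 2 Registration is held), but is set aside by (j): (j) is engaged — the registered capacity is 3,880 units, below the 4,730 units limit. (k) would limit (j) — the reportable unit count is 45, under the 53 limit — but (l) sets (k) aside: (l) is triggered — a current General Registration is held. (m), which would lift (l), is inapplicable — the qualifying period is 230 days, short of 250 days. (a) is therefore removed.
Exception (b) requires that the property is part of the owner's primary residence; but the detached garage is not part of the primary residence, so (b) is unavailable.
Exception (c) fails — no Small Lessor Declaration is on file.
Exception (d) does not apply: the tenant is unrelated to the owner.
Exception (e) fails — the compliance score is 96 points, not under 89 points.
Every exception is unavailable, so the rule governs.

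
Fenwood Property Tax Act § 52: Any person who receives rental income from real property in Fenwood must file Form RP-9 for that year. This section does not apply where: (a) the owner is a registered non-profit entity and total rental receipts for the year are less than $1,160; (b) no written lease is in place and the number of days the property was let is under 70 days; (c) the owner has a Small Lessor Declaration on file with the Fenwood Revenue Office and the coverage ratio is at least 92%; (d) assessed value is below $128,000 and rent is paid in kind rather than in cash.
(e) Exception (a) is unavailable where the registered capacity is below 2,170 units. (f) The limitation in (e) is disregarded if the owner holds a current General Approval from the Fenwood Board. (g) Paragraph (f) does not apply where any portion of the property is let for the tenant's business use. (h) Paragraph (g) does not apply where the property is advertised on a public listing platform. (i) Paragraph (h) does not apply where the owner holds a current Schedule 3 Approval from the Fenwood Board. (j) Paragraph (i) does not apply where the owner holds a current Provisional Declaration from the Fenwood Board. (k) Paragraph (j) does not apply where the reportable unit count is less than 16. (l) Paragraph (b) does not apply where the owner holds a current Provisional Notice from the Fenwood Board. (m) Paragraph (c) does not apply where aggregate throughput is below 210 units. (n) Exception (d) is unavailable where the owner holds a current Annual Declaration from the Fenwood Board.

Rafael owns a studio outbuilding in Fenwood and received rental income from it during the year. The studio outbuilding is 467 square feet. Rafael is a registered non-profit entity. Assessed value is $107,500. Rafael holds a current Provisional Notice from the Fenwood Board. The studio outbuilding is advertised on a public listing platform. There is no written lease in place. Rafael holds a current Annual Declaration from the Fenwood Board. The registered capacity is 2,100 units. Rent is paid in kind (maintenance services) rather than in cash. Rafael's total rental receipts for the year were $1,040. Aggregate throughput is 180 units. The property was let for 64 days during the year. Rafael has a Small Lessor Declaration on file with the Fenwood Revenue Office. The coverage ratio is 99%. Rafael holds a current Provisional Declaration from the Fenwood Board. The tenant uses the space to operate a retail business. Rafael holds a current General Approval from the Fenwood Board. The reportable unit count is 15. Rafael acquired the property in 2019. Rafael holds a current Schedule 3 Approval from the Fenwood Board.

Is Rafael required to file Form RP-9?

Exception (a) is satisfied on its face — Rafael is a registered non-profit; total rental receipts for the year are $1,040, less than the $1,160 limit. Turning to paragraphs (e)–(k): (e) operates against (a): the registered capacity is 2,100 units, below the 2,170 units limit. (f) operates (a current General Approval is held), but is overridden by (g): (g) operates against (f): the space is let for business use. (h) is triggered (the property is publicly advertised), but yields to (i): (i) operates against (h): a current Schedule 3 Approval is held. (j) operates (a current Provisional Declaration is held), but is overridden by (k): (k) is triggered — the reportable unit count is 15, less than the 16 limit. Exception (a) does not apply.
Exception (b)'s conditions are all satisfied: there is no written lease; the number of days the property was let is 64 days, under the 70 days limit. Turning to paragraph (l): (l) is triggered — a current Provisional Notice is held. (b) is therefore removed.
All of (c)'s requirements are met (a Small Lessor Declaration is on file; the coverage ratio is 99%, meeting the 92% threshold). Turning to paragraph (m): (m) operates against (c): aggregate throughput is 180 units, below the 210 units limit. Exception (c) does not apply.
Exception (d): assessed value is $107,500, below the $128,000 limit; rent is paid in kind — every condition holds. Turning to paragraph (n): (n) is engaged — a current Annual Declaration is held. (d) is therefore removed.
No exception is made out. Rafael falls within the general rule.

Yes — Rafael must file Form RP-9.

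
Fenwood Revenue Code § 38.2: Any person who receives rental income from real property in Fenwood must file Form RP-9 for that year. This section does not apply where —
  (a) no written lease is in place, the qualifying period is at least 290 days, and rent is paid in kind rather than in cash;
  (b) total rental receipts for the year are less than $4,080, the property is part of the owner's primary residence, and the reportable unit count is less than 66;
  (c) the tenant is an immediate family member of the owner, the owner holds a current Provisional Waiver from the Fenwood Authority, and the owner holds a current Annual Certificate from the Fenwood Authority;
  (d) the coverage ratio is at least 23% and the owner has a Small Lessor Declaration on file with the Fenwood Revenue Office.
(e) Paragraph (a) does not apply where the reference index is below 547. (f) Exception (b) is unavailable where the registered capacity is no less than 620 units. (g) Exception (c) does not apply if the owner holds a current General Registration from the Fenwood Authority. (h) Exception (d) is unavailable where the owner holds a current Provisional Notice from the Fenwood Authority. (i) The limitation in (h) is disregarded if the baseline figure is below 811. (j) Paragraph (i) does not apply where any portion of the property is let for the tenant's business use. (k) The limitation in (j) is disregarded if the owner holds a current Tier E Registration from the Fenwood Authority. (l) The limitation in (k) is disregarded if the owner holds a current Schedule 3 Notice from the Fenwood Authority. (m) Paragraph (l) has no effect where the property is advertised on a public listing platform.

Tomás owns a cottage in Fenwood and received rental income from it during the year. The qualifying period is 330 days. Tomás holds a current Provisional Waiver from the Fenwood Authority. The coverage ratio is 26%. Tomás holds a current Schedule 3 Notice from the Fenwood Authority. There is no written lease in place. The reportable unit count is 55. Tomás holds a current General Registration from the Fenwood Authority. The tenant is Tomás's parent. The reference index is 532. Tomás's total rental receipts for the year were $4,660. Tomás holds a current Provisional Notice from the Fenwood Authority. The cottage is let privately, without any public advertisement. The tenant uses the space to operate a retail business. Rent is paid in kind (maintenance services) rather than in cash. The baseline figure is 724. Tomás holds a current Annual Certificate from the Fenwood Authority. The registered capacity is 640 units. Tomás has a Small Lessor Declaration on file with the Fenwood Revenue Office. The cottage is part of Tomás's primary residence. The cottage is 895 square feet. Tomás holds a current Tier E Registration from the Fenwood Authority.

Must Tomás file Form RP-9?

Yes — Tomás must file Form RP-9.

Exception (a): there is no written lease; the qualifying period is 330 days, meeting the 290 days threshold; rent is paid in kind — every condition holds. However, paragraph (e) must be considered: (e) operates against (a): the reference index is 532, below the 547 limit. Exception (a) does not apply.
Exception (b) does not apply: total rental receipts for the year are $4,660, not less than $4,080.
Exception (c) is satisfied on its face — the tenant is an immediate family member; a current Provisional Waiver is held; a current Annual Certificate is held. Turning to paragraph (g): (g) operates — a current General Registration is held. So (c) is unavailable.
Exception (d) is satisfied on its face — the coverage ratio is 26%, meeting the 23% threshold; a Small Lessor Declaration is on file. However, paragraphs (h)–(m) must be considered: (h) operates against (d): a current Provisional Notice is held. (i) would limit (h) — the baseline figure is 724, below the 811 limit — but (j) sets (i) aside: (j) operates against (i): the space is let for business use. (k) is triggered (a current Tier E Registration is held), but yields to (l): (l) operates against (k): a current Schedule 3 Notice is held. (m), which would lift (l), does not operate here — the property is let privately without advertisement. Exception (d) does not apply.
No exception displaces § 38.2.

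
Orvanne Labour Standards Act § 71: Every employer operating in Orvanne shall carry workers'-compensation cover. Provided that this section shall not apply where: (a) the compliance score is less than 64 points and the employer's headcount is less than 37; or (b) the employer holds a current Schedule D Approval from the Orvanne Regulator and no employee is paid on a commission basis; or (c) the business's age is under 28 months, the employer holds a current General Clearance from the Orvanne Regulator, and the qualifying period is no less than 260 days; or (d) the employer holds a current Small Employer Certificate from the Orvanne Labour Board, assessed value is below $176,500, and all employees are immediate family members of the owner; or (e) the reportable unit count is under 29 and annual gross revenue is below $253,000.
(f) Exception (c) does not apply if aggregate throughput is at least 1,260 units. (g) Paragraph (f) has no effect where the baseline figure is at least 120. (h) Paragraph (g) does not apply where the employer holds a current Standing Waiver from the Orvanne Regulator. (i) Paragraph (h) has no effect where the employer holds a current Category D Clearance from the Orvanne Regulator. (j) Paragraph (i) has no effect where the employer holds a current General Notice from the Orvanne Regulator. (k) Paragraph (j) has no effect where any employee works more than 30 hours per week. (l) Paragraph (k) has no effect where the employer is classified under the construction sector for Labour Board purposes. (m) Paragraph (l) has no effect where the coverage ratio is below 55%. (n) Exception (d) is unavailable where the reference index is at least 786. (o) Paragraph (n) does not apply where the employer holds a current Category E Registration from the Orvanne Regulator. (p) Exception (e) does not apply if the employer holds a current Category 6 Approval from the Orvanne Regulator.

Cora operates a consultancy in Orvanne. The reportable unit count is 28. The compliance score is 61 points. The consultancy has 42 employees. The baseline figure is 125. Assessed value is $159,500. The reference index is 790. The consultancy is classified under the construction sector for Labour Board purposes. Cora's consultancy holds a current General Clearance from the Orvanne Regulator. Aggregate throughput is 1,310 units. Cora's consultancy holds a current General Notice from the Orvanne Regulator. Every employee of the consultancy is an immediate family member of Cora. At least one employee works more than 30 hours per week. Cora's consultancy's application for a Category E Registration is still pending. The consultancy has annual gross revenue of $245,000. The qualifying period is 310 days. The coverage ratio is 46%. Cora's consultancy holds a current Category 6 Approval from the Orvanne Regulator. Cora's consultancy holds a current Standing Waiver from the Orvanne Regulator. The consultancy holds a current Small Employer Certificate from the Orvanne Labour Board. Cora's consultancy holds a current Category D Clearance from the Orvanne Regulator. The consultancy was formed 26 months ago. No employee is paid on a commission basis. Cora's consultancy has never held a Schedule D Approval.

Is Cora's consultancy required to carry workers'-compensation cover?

No — exception (c) applies; Cora's consultancy is not required to carry workers'-compensation cover.

Exception (a) requires that the employer's headcount is less than 37; but the employer's headcount is 42, not less than 37, so (a) is unavailable.
Exception (b) requires that the employer holds a current Schedule D Approval from the Orvanne Regulator; but there is no Schedule D Approval in force, so (b) is unavailable.
Exception (c) is satisfied on its face — the business's age is 26 months, under the 28 months limit; a current General Clearance is held; the qualifying period is 310 days, meeting the 260 days threshold. As to paragraphs (f)–(m): (f) would limit (c) — aggregate throughput is 1,310 units, meeting the 1,260 units threshold — but (g) sets (f) aside: (g) operates against (f): the baseline figure is 125, meeting the 120 threshold. (h) would limit (g) — a current Standing Waiver is held — but (i) sets (h) aside: (i) operates against (h): a current Category D Clearance is held. (j) is engaged (a current General Notice is held), but is set aside by (k): (k) applies — at least one employee exceeds 30 hours/week. (l) is triggered (the consultancy is classified under the construction sector), but is itself disapplied by (m): (m) is triggered — the coverage ratio is 46%, below the 55% limit. Exception (c) stands.
Exception (d): a current Small Employer Certificate is held; assessed value is $159,500, below the $176,500 limit; every employee is an immediate family member — every condition holds. But applying paragraphs (n)–(o): (n) is engaged — the reference index is 790, meeting the 786 threshold. (o), which would lift (n), is not engaged — the Category E Registration is not current. (d) is therefore removed.
Exception (e)'s conditions are all satisfied: the reportable unit count is 28, under the 29 limit; annual gross revenue is $245,000, below the $253,000 limit. Turning to paragraph (p): (p) operates — a current Category 6 Approval is held. So (e) is unavailable.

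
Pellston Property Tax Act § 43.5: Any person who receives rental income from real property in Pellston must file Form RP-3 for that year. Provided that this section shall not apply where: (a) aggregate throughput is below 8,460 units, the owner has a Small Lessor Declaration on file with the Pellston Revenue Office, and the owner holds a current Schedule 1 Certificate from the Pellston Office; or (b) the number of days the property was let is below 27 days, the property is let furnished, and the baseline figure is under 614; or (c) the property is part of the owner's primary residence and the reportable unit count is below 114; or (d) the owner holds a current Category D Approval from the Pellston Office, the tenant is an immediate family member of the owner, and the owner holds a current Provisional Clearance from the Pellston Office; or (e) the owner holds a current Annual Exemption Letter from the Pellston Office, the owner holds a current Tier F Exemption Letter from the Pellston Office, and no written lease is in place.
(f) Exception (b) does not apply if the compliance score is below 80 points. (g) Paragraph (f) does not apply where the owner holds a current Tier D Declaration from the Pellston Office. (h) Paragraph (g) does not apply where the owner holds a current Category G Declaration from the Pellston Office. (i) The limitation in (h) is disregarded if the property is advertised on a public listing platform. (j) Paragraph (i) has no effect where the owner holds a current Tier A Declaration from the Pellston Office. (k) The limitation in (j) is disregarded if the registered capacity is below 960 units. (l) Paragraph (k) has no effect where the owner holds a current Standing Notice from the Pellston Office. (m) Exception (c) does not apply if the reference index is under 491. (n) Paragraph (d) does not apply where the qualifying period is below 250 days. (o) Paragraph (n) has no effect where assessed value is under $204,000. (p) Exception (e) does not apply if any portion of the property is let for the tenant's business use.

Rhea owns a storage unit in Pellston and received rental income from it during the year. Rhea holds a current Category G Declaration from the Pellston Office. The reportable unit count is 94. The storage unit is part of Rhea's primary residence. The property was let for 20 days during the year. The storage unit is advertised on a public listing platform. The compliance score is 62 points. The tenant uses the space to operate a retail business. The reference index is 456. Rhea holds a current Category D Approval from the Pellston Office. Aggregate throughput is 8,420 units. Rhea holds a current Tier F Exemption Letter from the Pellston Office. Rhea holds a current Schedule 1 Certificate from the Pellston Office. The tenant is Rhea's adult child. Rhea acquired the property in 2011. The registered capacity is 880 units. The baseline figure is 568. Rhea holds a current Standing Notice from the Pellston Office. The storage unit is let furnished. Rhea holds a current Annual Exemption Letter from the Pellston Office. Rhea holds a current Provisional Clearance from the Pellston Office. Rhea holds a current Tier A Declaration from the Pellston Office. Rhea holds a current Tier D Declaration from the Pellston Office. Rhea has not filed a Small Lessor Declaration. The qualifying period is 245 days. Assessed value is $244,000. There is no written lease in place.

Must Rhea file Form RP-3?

Yes — Rhea must file Form RP-3.

Exception (a) requires that the owner has a Small Lessor Declaration on file with the Pellston Revenue Office; but no Small Lessor Declaration is on file, so (a) is unavailable.
All of (b)'s requirements are met (the number of days the property was let is 20 days, below the 27 days limit; the property is let furnished; the baseline figure is 568, under the 614 limit). But: (f) operates — the compliance score is 62 points, below the 80 points limit. (g) would limit (f) — a current Tier D Declaration is held — but (h) sets (g) aside: (h) operates against (g): a current Category G Declaration is held. (i) applies (the property is publicly advertised), but is overridden by (j): (j) applies — a current Tier A Declaration is held. (k) is triggered (the registered capacity is 880 units, below the 960 units limit), but is overridden by (l): (l) operates against (k): a current Standing Notice is held. (b) is therefore removed.
Exception (c): the storage unit is part of the primary residence; the reportable unit count is 94, below the 114 limit — every condition holds. Turning to paragraph (m): (m) operates against (c): the reference index is 456, under the 491 limit. Exception (c) does not apply.
All of (d)'s requirements are met (a current Category D Approval is held; the tenant is an immediate family member; a current Provisional Clearance is held). But applying paragraphs (n)–(o): (n) applies — the qualifying period is 245 days, below the 250 days limit. (o), which would lift (n), is not triggered — assessed value is $244,000, not under $204,000. So (d) is unavailable.
Exception (e) is satisfied on its face — a current Annual Exemption Letter is held; a current Tier F Exemption Letter is held; there is no written lease. But: (p) operates against (e): the space is let for business use. Exception (e) does not apply.
Every exception is unavailable, so the rule governs.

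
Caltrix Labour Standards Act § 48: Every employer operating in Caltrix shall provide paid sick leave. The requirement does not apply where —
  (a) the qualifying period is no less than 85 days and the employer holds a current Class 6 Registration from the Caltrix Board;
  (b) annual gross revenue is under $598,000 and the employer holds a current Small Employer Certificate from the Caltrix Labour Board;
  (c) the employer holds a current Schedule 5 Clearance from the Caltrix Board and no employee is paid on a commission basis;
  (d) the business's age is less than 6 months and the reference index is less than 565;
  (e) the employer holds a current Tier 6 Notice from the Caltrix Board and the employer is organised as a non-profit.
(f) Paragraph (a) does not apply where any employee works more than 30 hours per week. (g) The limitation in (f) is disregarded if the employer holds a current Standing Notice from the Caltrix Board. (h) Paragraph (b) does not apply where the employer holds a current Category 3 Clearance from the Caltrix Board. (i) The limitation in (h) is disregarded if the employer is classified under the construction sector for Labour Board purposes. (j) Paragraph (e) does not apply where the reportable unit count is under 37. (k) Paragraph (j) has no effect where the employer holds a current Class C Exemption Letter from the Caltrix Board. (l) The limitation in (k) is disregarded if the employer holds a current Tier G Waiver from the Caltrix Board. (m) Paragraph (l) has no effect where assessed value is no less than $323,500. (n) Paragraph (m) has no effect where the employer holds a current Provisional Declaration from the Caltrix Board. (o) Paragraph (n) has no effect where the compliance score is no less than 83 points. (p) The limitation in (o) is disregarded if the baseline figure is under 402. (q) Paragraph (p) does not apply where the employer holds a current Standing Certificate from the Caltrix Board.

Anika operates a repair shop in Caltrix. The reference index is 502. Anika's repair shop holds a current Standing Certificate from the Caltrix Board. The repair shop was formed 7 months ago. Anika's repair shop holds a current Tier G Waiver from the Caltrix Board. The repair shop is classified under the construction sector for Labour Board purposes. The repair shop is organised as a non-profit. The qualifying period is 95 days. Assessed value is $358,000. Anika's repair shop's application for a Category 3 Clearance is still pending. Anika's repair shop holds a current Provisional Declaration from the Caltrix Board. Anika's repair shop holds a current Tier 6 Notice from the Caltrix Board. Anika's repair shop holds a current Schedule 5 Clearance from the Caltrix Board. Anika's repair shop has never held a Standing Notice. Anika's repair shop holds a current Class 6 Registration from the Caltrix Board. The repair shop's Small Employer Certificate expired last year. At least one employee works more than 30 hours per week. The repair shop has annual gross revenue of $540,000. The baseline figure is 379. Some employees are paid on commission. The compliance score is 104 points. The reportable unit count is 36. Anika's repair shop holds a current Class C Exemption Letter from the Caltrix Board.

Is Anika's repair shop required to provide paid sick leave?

Exception (a)'s conditions are all satisfied: the qualifying period is 95 days, meeting the 85 days threshold; a current Class 6 Registration is held. However, paragraphs (f)–(g) must be considered: (f) operates against (a): at least one employee exceeds 30 hours/week. (g) is not triggered (no current Standing Notice is held), so (f) stands. Exception (a) does not apply.
Exception (b) fails — the Small Employer Certificate has expired.
Exception (c) does not apply: some employees are paid on commission.
Exception (d) fails — the business's age is 7 months, not less than 6 months.
Exception (e) is satisfied on its face — a current Tier 6 Notice is held; the employer is a non-profit. Considering the limiting provisions: (j) would limit (e) — the reportable unit count is 36, under the 37 limit — but (k) sets (j) aside: (k) operates against (j): a current Class C Exemption Letter is held. (l) is engaged (a current Tier G Waiver is held), but is overridden by (m): (m) operates — assessed value is $358,000, meeting the $323,500 threshold. (n) would limit (m) — a current Provisional Declaration is held — but (o) sets (n) aside: (o) operates against (n): the compliance score is 104 points, meeting the 83 points threshold. (p) would limit (o) — the baseline figure is 379, under the 402 limit — but (q) sets (p) aside: (q) is engaged — a current Standing Certificate is held. Exception (e) stands.

No — exception (e) applies; Anika's repair shop is not required to provide paid sick leave.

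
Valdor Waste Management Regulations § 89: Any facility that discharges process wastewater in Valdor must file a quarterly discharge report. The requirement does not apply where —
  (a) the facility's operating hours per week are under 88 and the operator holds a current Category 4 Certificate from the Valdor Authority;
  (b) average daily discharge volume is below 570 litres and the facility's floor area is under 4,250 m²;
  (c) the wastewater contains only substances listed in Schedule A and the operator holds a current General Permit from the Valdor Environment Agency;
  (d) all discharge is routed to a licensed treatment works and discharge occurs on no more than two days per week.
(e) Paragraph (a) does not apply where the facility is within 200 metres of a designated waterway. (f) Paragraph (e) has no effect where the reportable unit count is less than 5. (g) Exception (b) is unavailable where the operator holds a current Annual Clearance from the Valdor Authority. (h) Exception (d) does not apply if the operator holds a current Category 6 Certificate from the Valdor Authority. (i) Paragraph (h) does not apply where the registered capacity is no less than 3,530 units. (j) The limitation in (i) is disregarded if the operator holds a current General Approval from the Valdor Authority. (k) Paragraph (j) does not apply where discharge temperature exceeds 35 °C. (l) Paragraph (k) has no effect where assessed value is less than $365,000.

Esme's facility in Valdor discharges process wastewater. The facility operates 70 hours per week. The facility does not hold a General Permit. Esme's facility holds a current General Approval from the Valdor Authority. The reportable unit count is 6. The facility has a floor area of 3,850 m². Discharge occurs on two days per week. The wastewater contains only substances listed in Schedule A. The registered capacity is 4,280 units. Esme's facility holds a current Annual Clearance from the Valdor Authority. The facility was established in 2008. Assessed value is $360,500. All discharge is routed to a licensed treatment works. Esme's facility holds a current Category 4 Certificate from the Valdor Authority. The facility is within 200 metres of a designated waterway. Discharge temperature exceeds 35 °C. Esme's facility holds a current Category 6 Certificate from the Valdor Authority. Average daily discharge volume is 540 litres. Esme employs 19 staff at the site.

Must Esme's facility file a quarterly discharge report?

Exception (a): the facility's operating hours per week are 70, under the 88 limit; a current Category 4 Certificate is held — every condition holds. But: (e) applies — the facility is within 200 m of a designated waterway. (f) is not engaged (the reportable unit count is 6, not less than 5), so (e) stands. (a) is therefore removed.
Exception (b) is satisfied on its face — average daily discharge volume is 540 litres, below the 570 litres limit; the facility's floor area is 3,850 m², under the 4,250 m² limit. Turning to paragraph (g): (g) operates against (b): a current Annual Clearance is held. (b) is therefore removed.
Exception (c) does not apply: no General Permit is held.
All of (d)'s requirements are met (discharge is routed to a licensed treatment works; discharge occurs on no more than two days per week). However, paragraphs (h)–(l) must be considered: (h) is engaged — a current Category 6 Certificate is held. (i) operates (the registered capacity is 4,280 units, meeting the 3,530 units threshold), but is set aside by (j): (j) operates against (i): a current General Approval is held. (k) operates (discharge temperature exceeds 35 °C), but is itself disapplied by (l): (l) applies — assessed value is $360,500, less than the $365,000 limit. So (d) is unavailable.
No exception is made out. Esme's facility falls within the general rule.

Yes — Esme's facility must file a quarterly discharge report.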